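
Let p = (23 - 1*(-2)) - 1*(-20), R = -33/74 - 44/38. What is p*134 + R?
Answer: 8475925/1406 ≈ 6028.4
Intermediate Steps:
R = -2255/1406 (R = -33*1/74 - 44*1/38 = -33/74 - 22/19 = -2255/1406 ≈ -1.6038)
p = 45 (p = (23 + 2) + 20 = 25 + 20 = 45)
p*134 + R = 45*134 - 2255/1406 = 6030 - 2255/1406 = 8475925/1406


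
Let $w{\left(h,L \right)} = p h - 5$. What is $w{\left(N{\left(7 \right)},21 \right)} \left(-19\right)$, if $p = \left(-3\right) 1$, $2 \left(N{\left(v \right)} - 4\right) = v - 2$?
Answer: $\frac{931}{2} \approx 465.5$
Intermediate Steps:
$N{\left(v \right)} = 3 + \frac{v}{2}$ ($N{\left(v \right)} = 4 + \frac{v - 2}{2} = 4 + \frac{-2 + v}{2} = 4 + \left(-1 + \frac{v}{2}\right) = 3 + \frac{v}{2}$)
$p = -3$
$w{\left(h,L \right)} = -5 - 3 h$ ($w{\left(h,L \right)} = - 3 h - 5 = -5 - 3 h$)
$w{\left(N{\left(7 \right)},21 \right)} \left(-19\right) = \left(-5 - 3 \left(3 + \frac{1}{2} \cdot 7\right)\right) \left(-19\right) = \left(-5 - 3 \left(3 + \frac{7}{2}\right)\right) \left(-19\right) = \left(-5 - \frac{39}{2}\right) \left(-19\right) = \left(- \frac{49}{2}\right) \left(-19\right) = \frac{931}{2}$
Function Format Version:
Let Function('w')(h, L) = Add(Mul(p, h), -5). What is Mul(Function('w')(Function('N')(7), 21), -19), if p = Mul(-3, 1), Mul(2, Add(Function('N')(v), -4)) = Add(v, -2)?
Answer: Rational(931, 2) ≈ 465.50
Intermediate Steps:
Function('N')(v) = Add(3, Mul(Rational(1, 2), v)) (Function('N')(v) = Add(4, Mul(Rational(1, 2), Add(v, -2))) = Add(4, Mul(Rational(1, 2), Add(-2, v))) = Add(4, Add(-1, Mul(Rational(1, 2), v))) = Add(3, Mul(Rational(1, 2), v)))
p = -3
Function('w')(h, L) = Add(-5, Mul(-3, h)) (Function('w')(h, L) = Add(Mul(-3, h), -5) = Add(-5, Mul(-3, h)))
Mul(Function('w')(Function('N')(7), 21), -19) = Mul(Add(-5, Mul(-3, Add(3, Mul(Rational(1, 2), 7)))), -19) = Mul(Add(-5, Mul(-3, Add(3, Rational(7, 2)))), -19) = Mul(Add(-5, Mul(-3, Rational(13, 2))), -19) = Mul(Add(-5, Rational(-39, 2)), -19) = Mul(Rational(-49, 2), -19) = Rational(931, 2)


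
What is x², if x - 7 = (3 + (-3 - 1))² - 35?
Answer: 729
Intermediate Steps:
x = -27 (x = 7 + ((3 + (-3 - 1))² - 35) = 7 + ((3 - 4)² - 35) = 7 + ((-1)² - 35) = 7 + (1 - 35) = 7 - 34 = -27)
x² = (-27)² = 729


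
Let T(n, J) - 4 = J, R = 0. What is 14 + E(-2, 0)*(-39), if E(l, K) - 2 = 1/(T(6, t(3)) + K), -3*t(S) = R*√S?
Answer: -295/4 ≈ -73.750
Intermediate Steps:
t(S) = 0 (t(S) = -0*√S = -⅓*0 = 0)
T(n, J) = 4 + J
E(l, K) = 2 + 1/(4 + K) (E(l, K) = 2 + 1/((4 + 0) + K) = 2 + 1/(4 + K))
14 + E(-2, 0)*(-39) = 14 + ((9 + 2*0)/(4 + 0))*(-39) = 14 + ((9 + 0)/4)*(-39) = 14 + ((¼)*9)*(-39) = 14 + (9/4)*(-39) = 14 - 351/4 = -295/4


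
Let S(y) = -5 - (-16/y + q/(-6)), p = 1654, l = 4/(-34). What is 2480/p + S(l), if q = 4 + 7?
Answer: -683105/4962 ≈ -137.67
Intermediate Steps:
q = 11
l = -2/17 (l = 4*(-1/34) = -2/17 ≈ -0.11765)
S(y) = -19/6 + 16/y (S(y) = -5 - (-16/y + 11/(-6)) = -5 - (-16/y + 11*(-1/6)) = -5 - (-16/y - 11/6) = -5 - (-11/6 - 16/y) = -5 + (11/6 + 16/y) = -19/6 + 16/y)
2480/p + S(l) = 2480/1654 + (-19/6 + 16/(-2/17)) = 2480*(1/1654) + (-19/6 + 16*(-17/2)) = 1240/827 + (-19/6 - 136) = 1240/827 - 835/6 = -683105/4962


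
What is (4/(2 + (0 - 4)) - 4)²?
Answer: 36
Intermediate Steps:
(4/(2 + (0 - 4)) - 4)² = (4/(2 - 4) - 4)² = (4/(-2) - 4)² = (-½*4 - 4)² = (-2 - 4)² = (-6)² = 36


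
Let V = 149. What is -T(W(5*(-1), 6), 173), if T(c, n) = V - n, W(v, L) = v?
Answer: 24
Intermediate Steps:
T(c, n) = 149 - n
-T(W(5*(-1), 6), 173) = -(149 - 1*173) = -(149 - 173) = -1*(-24) = 24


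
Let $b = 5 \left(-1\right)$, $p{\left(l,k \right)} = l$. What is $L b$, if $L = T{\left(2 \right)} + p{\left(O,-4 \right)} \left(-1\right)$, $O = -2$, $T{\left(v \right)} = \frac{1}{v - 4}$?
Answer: $- \frac{15}{2} \approx -7.5$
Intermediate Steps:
$T{\left(v \right)} = \frac{1}{-4 + v}$
$L = \frac{3}{2}$ ($L = \frac{1}{-4 + 2} - -2 = \frac{1}{-2} + 2 = - \frac{1}{2} + 2 = \frac{3}{2} \approx 1.5$)
$b = -5$
$L b = \frac{3}{2} \left(-5\right) = - \frac{15}{2}$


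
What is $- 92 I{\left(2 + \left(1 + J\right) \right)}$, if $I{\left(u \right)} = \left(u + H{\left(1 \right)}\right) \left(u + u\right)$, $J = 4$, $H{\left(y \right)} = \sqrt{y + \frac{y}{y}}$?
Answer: $-9016 - 1288 \sqrt{2} \approx -10838.0$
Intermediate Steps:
$H{\left(y \right)} = \sqrt{1 + y}$ ($H{\left(y \right)} = \sqrt{y + 1} = \sqrt{1 + y}$)
$I{\left(u \right)} = 2 u \left(u + \sqrt{2}\right)$ ($I{\left(u \right)} = \left(u + \sqrt{1 + 1}\right) \left(u + u\right) = \left(u + \sqrt{2}\right) 2 u = 2 u \left(u + \sqrt{2}\right)$)
$- 92 I{\left(2 + \left(1 + J\right) \right)} = - 92 \cdot 2 \left(2 + \left(1 + 4\right)\right) \left(\left(2 + \left(1 + 4\right)\right) + \sqrt{2}\right) = - 92 \cdot 2 \left(2 + 5\right) \left(\left(2 + 5\right) + \sqrt{2}\right) = - 92 \cdot 2 \cdot 7 \left(7 + \sqrt{2}\right) = - 92 \left(98 + 14 \sqrt{2}\right) = -9016 - 1288 \sqrt{2}$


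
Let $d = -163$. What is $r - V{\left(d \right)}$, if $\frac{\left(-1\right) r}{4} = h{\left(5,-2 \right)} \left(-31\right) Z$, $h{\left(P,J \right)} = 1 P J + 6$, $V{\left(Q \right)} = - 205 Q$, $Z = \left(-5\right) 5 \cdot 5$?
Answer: $28585$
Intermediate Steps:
$Z = -125$ ($Z = \left(-25\right) 5 = -125$)
$h{\left(P,J \right)} = 6 + J P$ ($h{\left(P,J \right)} = P J + 6 = J P + 6 = 6 + J P$)
$r = 62000$ ($r = - 4 \left(6 - 10\right) \left(-31\right) \left(-125\right) = - 4 \left(-4\right) \left(-31\right) \left(-125\right) = - 4 \cdot 124 \left(-125\right) = \left(-4\right) \left(-15500\right) = 62000$)
$r - V{\left(d \right)} = 62000 - \left(-205\right) \left(-163\right) = 62000 - 33415 = 28585$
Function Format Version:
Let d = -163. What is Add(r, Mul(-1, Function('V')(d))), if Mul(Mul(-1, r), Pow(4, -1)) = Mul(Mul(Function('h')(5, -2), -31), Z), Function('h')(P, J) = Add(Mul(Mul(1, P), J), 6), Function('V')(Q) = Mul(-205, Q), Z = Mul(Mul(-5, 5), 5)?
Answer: 28585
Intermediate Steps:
Z = -125 (Z = Mul(-25, 5) = -125)
Function('h')(P, J) = Add(6, Mul(J, P)) (Function('h')(P, J) = Add(Mul(P, J), 6) = Add(Mul(J, P), 6) = Add(6, Mul(J, P)))
r = 62000 (r = Mul(-4, Mul(Mul(Add(6, Mul(-2, 5)), -31), -125)) = Mul(-4, Mul(Mul(Add(6, -10), -31), -125)) = Mul(-4, Mul(Mul(-4, -31), -125)) = Mul(-4, Mul(124, -125)) = Mul(-4, -15500) = 62000)
Add(r, Mul(-1, Function('V')(d))) = Add(62000, Mul(-1, Mul(-205, -163))) = Add(62000, Mul(-1, 33415)) = Add(62000, -33415) = 28585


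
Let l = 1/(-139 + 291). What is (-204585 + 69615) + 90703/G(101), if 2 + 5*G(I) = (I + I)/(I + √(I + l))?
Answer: -723455/2 - 45805015*√583414/15353 ≈ -2.6405e+6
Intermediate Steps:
l = 1/152 ≈ 0.0065789
G(I) = -⅖ + 2*I/(5*(I + √(1/152 + I))) (G(I) = -⅖ + ((I + I)/(I + √(I + 1/152)))/5 = -⅖ + ((2*I)/(I + √(1/152 + I)))/5 = -⅖ + (2*I/(I + √(1/152 + I)))/5 = -⅖ + 2*I/(5*(I + √(1/152 + I))))
(-204585 + 69615) + 90703/G(101) = (-204585 + 69615) + 90703/((-2*√(38 + 5776*101)/(380*101 + 5*√38*√(1 + 152*101)))) = -134970 + 90703/((-2*√(38 + 583376)/(38380 + 5*√38*√(1 + 15352)))) = -134970 + 90703/((-2*√583414/(38380 + 5*√38*√15353))) = -134970 + 90703/((-2*√583414/(38380 + 5*√583414))) = -134970 + 90703*(-√583414*(38380 + 5*√583414)/1166828) = -134970 - 90703*√583414*(38380 + 5*√583414)/1166828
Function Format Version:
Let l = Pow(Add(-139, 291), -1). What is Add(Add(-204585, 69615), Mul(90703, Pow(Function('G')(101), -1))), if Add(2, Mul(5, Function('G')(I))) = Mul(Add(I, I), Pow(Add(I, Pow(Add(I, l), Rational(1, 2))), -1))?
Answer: Add(Rational(-723455, 2), Mul(Rational(-45805015, 15353), Pow(583414, Rational(1, 2)))) ≈ -2.6405e+6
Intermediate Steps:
l = Rational(1, 152) (l = Pow(152, -1) = Rational(1, 152) ≈ 0.0065789)
Function('G')(I) = Add(Rational(-2, 5), Mul(Rational(2, 5), I, Pow(Add(I, Pow(Add(Rational(1, 152), I), Rational(1, 2))), -1))) (Function('G')(I) = Add(Rational(-2, 5), Mul(Rational(1, 5), Mul(Add(I, I), Pow(Add(I, Pow(Add(I, Rational(1, 152)), Rational(1, 2))), -1)))) = Add(Rational(-2, 5), Mul(Rational(1, 5), Mul(Mul(2, I), Pow(Add(I, Pow(Add(Rational(1, 152), I), Rational(1, 2))), -1)))) = Add(Rational(-2, 5), Mul(Rational(1, 5), Mul(2, I, Pow(Add(I, Pow(Add(Rational(1, 152), I), Rational(1, 2))), -1)))) = Add(Rational(-2, 5), Mul(Rational(2, 5), I, Pow(Add(I, Pow(Add(Rational(1, 152), I), Rational(1, 2))), -1))))
Add(Add(-204585, 69615), Mul(90703, Pow(Function('G')(101), -1))) = Add(Add(-204585, 69615), Mul(90703, Pow(Mul(-2, Pow(Add(38, Mul(5776, 101)), Rational(1, 2)), Pow(Add(Mul(380, 101), Mul(5, Pow(38, Rational(1, 2)), Pow(Add(1, Mul(152, 101)), Rational(1, 2)))), -1)), -1))) = Add(-134970, Mul(90703, Pow(Mul(-2, Pow(Add(38, 583376), Rational(1, 2)), Pow(Add(38380, Mul(5, Pow(38, Rational(1, 2)), Pow(Add(1, 15352), Rational(1, 2)))), -1)), -1))) = Add(-134970, Mul(90703, Pow(Mul(-2, Pow(583414, Rational(1, 2)), Pow(Add(38380, Mul(5, Pow(38, Rational(1, 2)), Pow(15353, Rational(1, 2)))), -1)), -1))) = Add(-134970, Mul(90703, Pow(Mul(-2, Pow(583414, Rational(1, 2)), Pow(Add(38380, Mul(5, Pow(583414, Rational(1, 2)))), -1)), -1))) = Add(-134970, Mul(90703, Mul(Rational(-1, 1166828), Pow(583414, Rational(1, 2)), Add(38380, Mul(5, Pow(583414, Rational(1, 2))))))) = Add(-134970, Mul(Rational(-90703, 1166828), Pow(583414, Rational(1, 2)), Add(38380, Mul(5, Pow(583414, Rational(1, 2))))))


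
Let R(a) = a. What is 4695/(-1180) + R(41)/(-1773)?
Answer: -1674523/418428 ≈ -4.0019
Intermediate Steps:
4695/(-1180) + R(41)/(-1773) = 4695/(-1180) + 41/(-1773) = 4695*(-1/1180) + 41*(-1/1773) = -939/236 - 41/1773 = -1674523/418428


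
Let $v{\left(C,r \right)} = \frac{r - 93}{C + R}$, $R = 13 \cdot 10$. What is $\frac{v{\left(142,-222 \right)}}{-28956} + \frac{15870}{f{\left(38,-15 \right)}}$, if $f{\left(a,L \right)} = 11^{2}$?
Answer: $\frac{41664221985}{317666624} \approx 131.16$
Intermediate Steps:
$f{\left(a,L \right)} = 121$
$R = 130$
$v{\left(C,r \right)} = \frac{-93 + r}{130 + C}$ ($v{\left(C,r \right)} = \frac{r - 93}{C + 130} = \frac{-93 + r}{130 + C}$)
$\frac{v{\left(142,-222 \right)}}{-28956} + \frac{15870}{f{\left(38,-15 \right)}} = \frac{\frac{1}{130 + 142} \left(-93 - 222\right)}{-28956} + \frac{15870}{121} = \frac{1}{272} \left(-315\right) \left(- \frac{1}{28956}\right) + 15870 \cdot \frac{1}{121} = \frac{1}{272} \left(-315\right) \left(- \frac{1}{28956}\right) + \frac{15870}{121} = \left(- \frac{315}{272}\right) \left(- \frac{1}{28956}\right) + \frac{15870}{121} = \frac{105}{2625344} + \frac{15870}{121} = \frac{41664221985}{317666624}$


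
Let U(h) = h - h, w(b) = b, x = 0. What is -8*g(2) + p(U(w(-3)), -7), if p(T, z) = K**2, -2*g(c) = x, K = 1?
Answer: 1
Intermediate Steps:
g(c) = 0 (g(c) = -1/2*0 = 0)
U(h) = 0
p(T, z) = 1 (p(T, z) = 1**2 = 1)
-8*g(2) + p(U(w(-3)), -7) = -8*0 + 1 = 0 + 1 = 1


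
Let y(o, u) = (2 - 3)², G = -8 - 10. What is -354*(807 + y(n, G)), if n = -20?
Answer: -286032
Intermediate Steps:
G = -18
y(o, u) = 1 (y(o, u) = (-1)² = 1)
-354*(807 + y(n, G)) = -354*(807 + 1) = -354*808 = -286032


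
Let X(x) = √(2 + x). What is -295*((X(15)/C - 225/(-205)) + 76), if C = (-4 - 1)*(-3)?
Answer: -932495/41 - 59*√17/3 ≈ -22825.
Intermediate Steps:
C = 15 (C = -5*(-3) = 15)
-295*((X(15)/C - 225/(-205)) + 76) = -295*((√(2 + 15)/15 - 225/(-205)) + 76) = -295*((√17*(1/15) - 225*(-1/205)) + 76) = -295*((√17/15 + 45/41) + 76) = -295*((45/41 + √17/15) + 76) = -295*(3161/41 + √17/15) = -932495/41 - 59*√17/3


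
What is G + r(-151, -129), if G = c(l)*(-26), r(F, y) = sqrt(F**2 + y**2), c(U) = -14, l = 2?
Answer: 364 + sqrt(39442) ≈ 562.60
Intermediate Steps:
G = 364 (G = -14*(-26) = 364)
G + r(-151, -129) = 364 + sqrt((-151)**2 + (-129)**2) = 364 + sqrt(22801 + 16641) = 364 + sqrt(39442)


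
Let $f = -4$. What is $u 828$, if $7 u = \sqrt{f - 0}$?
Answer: $\frac{1656 i}{7} \approx 236.57 i$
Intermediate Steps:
$u = \frac{2 i}{7}$ ($u = \frac{\sqrt{-4 - 0}}{7} = \frac{\sqrt{-4 + \left(-1 + 1\right)}}{7} = \frac{\sqrt{-4 + 0}}{7} = \frac{\sqrt{-4}}{7} = \frac{2 i}{7} \approx 0.28571 i$)
$u 828 = \frac{2 i}{7} \cdot 828 = \frac{1656 i}{7}$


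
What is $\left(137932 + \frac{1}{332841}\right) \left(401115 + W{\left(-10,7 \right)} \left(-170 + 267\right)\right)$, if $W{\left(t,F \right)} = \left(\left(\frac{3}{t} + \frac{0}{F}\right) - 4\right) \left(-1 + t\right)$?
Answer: $\frac{186255959658510203}{3328410} \approx 5.5959 \cdot 10^{10}$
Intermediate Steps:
$W{\left(t,F \right)} = \left(-1 + t\right) \left(-4 + \frac{3}{t}\right)$ ($W{\left(t,F \right)} = \left(\left(\frac{3}{t} + 0\right) - 4\right) \left(-1 + t\right) = \left(\frac{3}{t} - 4\right) \left(-1 + t\right) = \left(-4 + \frac{3}{t}\right) \left(-1 + t\right) = \left(-1 + t\right) \left(-4 + \frac{3}{t}\right)$)
$\left(137932 + \frac{1}{332841}\right) \left(401115 + W{\left(-10,7 \right)} \left(-170 + 267\right)\right) = \left(137932 + \frac{1}{332841}\right) \left(401115 + \left(7 - -40 - \frac{3}{-10}\right) \left(-170 + 267\right)\right) = \left(137932 + \frac{1}{332841}\right) \left(401115 + \left(7 + 40 - - \frac{3}{10}\right) 97\right) = \frac{45909424813 \left(401115 + \left(7 + 40 + \frac{3}{10}\right) 97\right)}{332841} = \frac{45909424813 \left(401115 + \frac{473}{10} \cdot 97\right)}{332841} = \frac{45909424813 \left(401115 + \frac{45881}{10}\right)}{332841} = \frac{45909424813}{332841} \cdot \frac{4057031}{10} = \frac{186255959658510203}{3328410}$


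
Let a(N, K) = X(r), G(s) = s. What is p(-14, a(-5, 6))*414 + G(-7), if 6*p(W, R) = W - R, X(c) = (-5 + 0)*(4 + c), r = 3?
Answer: 1442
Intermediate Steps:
X(c) = -20 - 5*c (X(c) = -5*(4 + c) = -20 - 5*c)
a(N, K) = -35 (a(N, K) = -20 - 5*3 = -20 - 15 = -35)
p(W, R) = -R/6 + W/6 (p(W, R) = (W - R)/6 = -R/6 + W/6)
p(-14, a(-5, 6))*414 + G(-7) = (-⅙*(-35) + (⅙)*(-14))*414 - 7 = (35/6 - 7/3)*414 - 7 = (7/2)*414 - 7 = 1449 - 7 = 1442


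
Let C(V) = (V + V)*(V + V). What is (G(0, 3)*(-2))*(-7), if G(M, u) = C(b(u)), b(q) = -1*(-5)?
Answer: 1400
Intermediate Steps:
b(q) = 5
C(V) = 4*V**2 (C(V) = (2*V)*(2*V) = 4*V**2)
G(M, u) = 100 (G(M, u) = 4*5**2 = 4*25 = 100)
(G(0, 3)*(-2))*(-7) = (100*(-2))*(-7) = -200*(-7) = 1400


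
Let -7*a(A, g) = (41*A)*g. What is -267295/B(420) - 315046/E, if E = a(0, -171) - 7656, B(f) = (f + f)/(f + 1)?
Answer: -1025326417/7656 ≈ -1.3392e+5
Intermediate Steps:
B(f) = 2*f/(1 + f) (B(f) = (2*f)/(1 + f) = 2*f/(1 + f))
a(A, g) = -41*A*g/7
E = -7656 (E = -41/7*0*(-171) - 7656 = 0 - 7656 = -7656)
-267295/B(420) - 315046/E = -267295/(2*420/(1 + 420)) - 315046/(-7656) = -267295/(2*420/421) - 315046*(-1/7656) = -267295/(2*420*(1/421)) + 157523/3828 = -267295/840/421 + 157523/3828 = -267295*421/840 + 157523/3828 = -3215177/24 + 157523/3828 = -1025326417/7656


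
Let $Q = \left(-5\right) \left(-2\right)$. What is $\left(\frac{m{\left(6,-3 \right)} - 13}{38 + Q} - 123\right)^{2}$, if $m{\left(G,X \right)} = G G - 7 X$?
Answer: $\frac{2146225}{144} \approx 14904.0$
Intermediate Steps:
$m{\left(G,X \right)} = G^{2} - 7 X$
$Q = 10$
$\left(\frac{m{\left(6,-3 \right)} - 13}{38 + Q} - 123\right)^{2} = \left(\frac{\left(6^{2} - -21\right) - 13}{38 + 10} - 123\right)^{2} = \left(\frac{\left(36 + 21\right) - 13}{48} - 123\right)^{2} = \left(\left(57 - 13\right) \frac{1}{48} - 123\right)^{2} = \left(44 \cdot \frac{1}{48} - 123\right)^{2} = \left(\frac{11}{12} - 123\right)^{2} = \left(- \frac{1465}{12}\right)^{2} = \frac{2146225}{144}$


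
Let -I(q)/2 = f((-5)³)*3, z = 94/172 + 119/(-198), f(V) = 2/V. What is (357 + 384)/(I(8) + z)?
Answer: 394304625/22084 ≈ 17855.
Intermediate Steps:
z = -232/4257 (z = 94*(1/172) + 119*(-1/198) = 47/86 - 119/198 = -232/4257 ≈ -0.054498)
I(q) = 12/125 (I(q) = -2*2/((-5)³)*3 = -2*2/(-125)*3 = -2*2*(-1/125)*3 = -(-4)*3/125 = -2*(-6/125) = 12/125)
(357 + 384)/(I(8) + z) = (357 + 384)/(12/125 - 232/4257) = 741/(22084/532125) = 741*(532125/22084) = 394304625/22084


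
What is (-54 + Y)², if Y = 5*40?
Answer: 21316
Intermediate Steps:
Y = 200
(-54 + Y)² = (-54 + 200)² = 146² = 21316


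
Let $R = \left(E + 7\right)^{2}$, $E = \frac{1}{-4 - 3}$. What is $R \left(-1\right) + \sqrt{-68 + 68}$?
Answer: $- \frac{2304}{49} \approx -47.02$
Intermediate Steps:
$E = - \frac{1}{7}$ ($E = \frac{1}{-7} = - \frac{1}{7} \approx -0.14286$)
$R = \frac{2304}{49}$ ($R = \left(- \frac{1}{7} + 7\right)^{2} = \left(\frac{48}{7}\right)^{2} = \frac{2304}{49} \approx 47.02$)
$R \left(-1\right) + \sqrt{-68 + 68} = \frac{2304}{49} \left(-1\right) + \sqrt{-68 + 68} = - \frac{2304}{49} + \sqrt{0} = - \frac{2304}{49} + 0 = - \frac{2304}{49}$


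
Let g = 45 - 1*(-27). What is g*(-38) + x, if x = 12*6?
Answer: -2664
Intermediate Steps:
x = 72
g = 72 (g = 45 + 27 = 72)
g*(-38) + x = 72*(-38) + 72 = -2736 + 72 = -2664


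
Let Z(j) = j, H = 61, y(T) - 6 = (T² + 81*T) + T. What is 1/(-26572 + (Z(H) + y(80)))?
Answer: -1/13545 ≈ -7.3828e-5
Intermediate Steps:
y(T) = 6 + T² + 82*T (y(T) = 6 + ((T² + 81*T) + T) = 6 + (T² + 82*T) = 6 + T² + 82*T)
1/(-26572 + (Z(H) + y(80))) = 1/(-26572 + (61 + (6 + 80² + 82*80))) = 1/(-26572 + (61 + (6 + 6400 + 6560))) = 1/(-26572 + (61 + 12966)) = 1/(-26572 + 13027) = 1/(-13545) = -1/13545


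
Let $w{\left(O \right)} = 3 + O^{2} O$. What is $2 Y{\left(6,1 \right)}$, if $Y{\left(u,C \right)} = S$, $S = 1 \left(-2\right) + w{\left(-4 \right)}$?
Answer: $-126$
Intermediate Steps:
$w{\left(O \right)} = 3 + O^{3}$
$S = -63$ ($S = 1 \left(-2\right) + \left(3 + \left(-4\right)^{3}\right) = -2 + \left(3 - 64\right) = -2 - 61 = -63$)
$Y{\left(u,C \right)} = -63$
$2 Y{\left(6,1 \right)} = 2 \left(-63\right) = -126$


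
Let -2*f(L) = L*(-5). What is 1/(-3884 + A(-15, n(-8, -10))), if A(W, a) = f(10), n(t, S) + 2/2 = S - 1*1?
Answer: -1/3859 ≈ -0.00025913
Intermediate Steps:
n(t, S) = -2 + S (n(t, S) = -1 + (S - 1*1) = -1 + (S - 1) = -1 + (-1 + S) = -2 + S)
f(L) = 5*L/2 (f(L) = -L*(-5)/2 = -(-5)*L/2 = 5*L/2)
A(W, a) = 25 (A(W, a) = (5/2)*10 = 25)
1/(-3884 + A(-15, n(-8, -10))) = 1/(-3884 + 25) = 1/(-3859) = -1/3859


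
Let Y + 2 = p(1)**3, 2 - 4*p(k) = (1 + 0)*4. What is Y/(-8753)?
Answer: 17/70024 ≈ 0.00024277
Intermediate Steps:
p(k) = -1/2 (p(k) = 1/2 - (1 + 0)*4/4 = 1/2 - 4/4 = 1/2 - 1/4*4 = 1/2 - 1 = -1/2)
Y = -17/8 (Y = -2 + (-1/2)**3 = -2 - 1/8 = -17/8 ≈ -2.1250)
Y/(-8753) = -17/8/(-8753) = -17/8*(-1/8753) = 17/70024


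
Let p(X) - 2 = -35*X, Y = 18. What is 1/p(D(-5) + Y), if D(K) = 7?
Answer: -1/873 ≈ -0.0011455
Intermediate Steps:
p(X) = 2 - 35*X
1/p(D(-5) + Y) = 1/(2 - 35*(7 + 18)) = 1/(2 - 35*25) = 1/(2 - 875) = 1/(-873) = -1/873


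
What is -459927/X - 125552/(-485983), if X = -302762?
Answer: 4432696235/2493850594 ≈ 1.7775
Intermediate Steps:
-459927/X - 125552/(-485983) = -459927/(-302762) - 125552/(-485983) = -459927*(-1/302762) - 125552*(-1/485983) = 459927/302762 + 2128/8237 = 4432696235/2493850594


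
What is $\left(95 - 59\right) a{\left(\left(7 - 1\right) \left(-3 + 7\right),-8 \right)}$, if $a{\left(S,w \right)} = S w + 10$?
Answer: $-6552$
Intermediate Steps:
$a{\left(S,w \right)} = 10 + S w$
$\left(95 - 59\right) a{\left(\left(7 - 1\right) \left(-3 + 7\right),-8 \right)} = \left(95 - 59\right) \left(10 + \left(7 - 1\right) \left(-3 + 7\right) \left(-8\right)\right) = 36 \left(10 + 6 \cdot 4 \left(-8\right)\right) = 36 \left(10 + 24 \left(-8\right)\right) = 36 \left(10 - 192\right) = 36 \left(-182\right) = -6552$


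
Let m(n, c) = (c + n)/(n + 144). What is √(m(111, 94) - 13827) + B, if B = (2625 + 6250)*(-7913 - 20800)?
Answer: -254827875 + 4*I*√2247621/51 ≈ -2.5483e+8 + 117.58*I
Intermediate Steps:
m(n, c) = (c + n)/(144 + n)
B = -254827875 (B = 8875*(-28713) = -254827875)
√(m(111, 94) - 13827) + B = √((94 + 111)/(144 + 111) - 13827) - 254827875 = √(205/255 - 13827) - 254827875 = √((1/255)*205 - 13827) - 254827875 = √(41/51 - 13827) - 254827875 = √(-705136/51) - 254827875 = 4*I*√2247621/51 - 254827875 = -254827875 + 4*I*√2247621/51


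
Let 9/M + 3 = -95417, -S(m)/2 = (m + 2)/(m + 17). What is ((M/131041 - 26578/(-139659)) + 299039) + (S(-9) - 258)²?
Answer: 195961978107599907917/537318975357840 ≈ 3.6470e+5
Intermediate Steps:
S(m) = -2*(2 + m)/(17 + m) (S(m) = -2*(m + 2)/(m + 17) = -2*(2 + m)/(17 + m))
M = -9/95420 (M = 9/(-3 - 95417) = 9/(-95420) = 9*(-1/95420) = -9/95420 ≈ -9.4320e-5)
((M/131041 - 26578/(-139659)) + 299039) + (S(-9) - 258)² = ((-9/95420/131041 - 26578/(-139659)) + 299039) + (2*(-2 - 1*(-9))/(17 - 9) - 258)² = ((-9/95420*1/131041 - 26578*(-1/139659)) + 299039) + (2*(-2 + 9)/8 - 258)² = ((-9/12503932220 + 26578/139659) + 299039) + (2*(⅛)*7 - 258)² = (25563808406633/134329743839460 + 299039) + (7/4 - 258)² = 40169857831816685573/134329743839460 + (-1025/4)² = 40169857831816685573/134329743839460 + 1050625/16 = 195961978107599907917/537318975357840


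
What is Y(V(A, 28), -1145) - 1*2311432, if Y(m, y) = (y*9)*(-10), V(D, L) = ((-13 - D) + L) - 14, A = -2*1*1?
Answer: -2208382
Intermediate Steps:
A = -2 (A = -2*1 = -2)
V(D, L) = -27 + L - D (V(D, L) = (-13 + L - D) - 14 = -27 + L - D)
Y(m, y) = -90*y (Y(m, y) = (9*y)*(-10) = -90*y)
Y(V(A, 28), -1145) - 1*2311432 = -90*(-1145) - 1*2311432 = 103050 - 2311432 = -2208382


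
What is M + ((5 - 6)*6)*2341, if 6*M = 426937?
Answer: 342661/6 ≈ 57110.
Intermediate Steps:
M = 426937/6 (M = (1/6)*426937 = 426937/6 ≈ 71156.)
M + ((5 - 6)*6)*2341 = 426937/6 + ((5 - 6)*6)*2341 = 426937/6 - 1*6*2341 = 426937/6 - 6*2341 = 426937/6 - 14046 = 342661/6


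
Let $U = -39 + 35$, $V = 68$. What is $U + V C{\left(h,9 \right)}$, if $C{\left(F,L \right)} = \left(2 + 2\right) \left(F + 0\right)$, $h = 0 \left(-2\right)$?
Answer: $-4$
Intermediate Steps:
$U = -4$
$h = 0$
$C{\left(F,L \right)} = 4 F$
$U + V C{\left(h,9 \right)} = -4 + 68 \cdot 4 \cdot 0 = -4 + 68 \cdot 0 = -4 + 0 = -4$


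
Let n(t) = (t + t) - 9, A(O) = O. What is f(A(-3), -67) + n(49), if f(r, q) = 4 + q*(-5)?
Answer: 428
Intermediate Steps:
n(t) = -9 + 2*t (n(t) = 2*t - 9 = -9 + 2*t)
f(r, q) = 4 - 5*q
f(A(-3), -67) + n(49) = (4 - 5*(-67)) + (-9 + 2*49) = (4 + 335) + (-9 + 98) = 339 + 89 = 428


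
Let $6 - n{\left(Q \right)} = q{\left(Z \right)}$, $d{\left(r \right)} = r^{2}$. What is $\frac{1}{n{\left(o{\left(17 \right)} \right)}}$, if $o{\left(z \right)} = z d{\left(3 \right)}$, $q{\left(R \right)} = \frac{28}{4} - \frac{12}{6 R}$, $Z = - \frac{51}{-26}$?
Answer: $51$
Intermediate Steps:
$Z = \frac{51}{26}$ ($Z = \left(-51\right) \left(- \frac{1}{26}\right) = \frac{51}{26} \approx 1.9615$)
$q{\left(R \right)} = 7 - \frac{2}{R}$ ($q{\left(R \right)} = 28 \cdot \frac{1}{4} - 12 \frac{1}{6 R} = 7 - \frac{2}{R}$)
$o{\left(z \right)} = 9 z$ ($o{\left(z \right)} = z 3^{2} = z 9 = 9 z$)
$n{\left(Q \right)} = \frac{1}{51}$ ($n{\left(Q \right)} = 6 - \left(7 - \frac{2}{\frac{51}{26}}\right) = 6 - \left(7 - \frac{52}{51}\right) = 6 - \frac{305}{51} = \frac{1}{51}$)
$\frac{1}{n{\left(o{\left(17 \right)} \right)}} = \frac{1}{\frac{1}{51}} = 51$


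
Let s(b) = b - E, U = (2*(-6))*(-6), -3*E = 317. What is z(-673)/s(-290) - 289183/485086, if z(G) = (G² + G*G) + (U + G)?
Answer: -188220344215/38321794 ≈ -4911.6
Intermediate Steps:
E = -317/3 (E = -⅓*317 = -317/3 ≈ -105.67)
U = 72 (U = -12*(-6) = 72)
s(b) = 317/3 + b (s(b) = b - 1*(-317/3) = b + 317/3 = 317/3 + b)
z(G) = 72 + G + 2*G² (z(G) = (G² + G*G) + (72 + G) = (G² + G²) + (72 + G) = 2*G² + (72 + G) = 72 + G + 2*G²)
z(-673)/s(-290) - 289183/485086 = (72 - 673 + 2*(-673)²)/(317/3 - 290) - 289183/485086 = (72 - 673 + 2*452929)/(-553/3) - 289183*1/485086 = (72 - 673 + 905858)*(-3/553) - 289183/485086 = 905257*(-3/553) - 289183/485086 = -2715771/553 - 289183/485086 = -188220344215/38321794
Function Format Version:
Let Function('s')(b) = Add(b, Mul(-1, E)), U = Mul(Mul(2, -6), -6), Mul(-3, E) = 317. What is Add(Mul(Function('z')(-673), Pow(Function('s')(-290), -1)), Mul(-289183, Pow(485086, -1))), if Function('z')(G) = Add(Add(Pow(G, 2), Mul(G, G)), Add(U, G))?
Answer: Rational(-188220344215, 38321794) ≈ -4911.6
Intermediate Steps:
E = Rational(-317, 3) (E = Mul(Rational(-1, 3), 317) = Rational(-317, 3) ≈ -105.67)
U = 72 (U = Mul(-12, -6) = 72)
Function('s')(b) = Add(Rational(317, 3), b) (Function('s')(b) = Add(b, Mul(-1, Rational(-317, 3))) = Add(b, Rational(317, 3)) = Add(Rational(317, 3), b))
Function('z')(G) = Add(72, G, Mul(2, Pow(G, 2))) (Function('z')(G) = Add(Add(Pow(G, 2), Mul(G, G)), Add(72, G)) = Add(Add(Pow(G, 2), Pow(G, 2)), Add(72, G)) = Add(Mul(2, Pow(G, 2)), Add(72, G)) = Add(72, G, Mul(2, Pow(G, 2))))
Add(Mul(Function('z')(-673), Pow(Function('s')(-290), -1)), Mul(-289183, Pow(485086, -1))) = Add(Mul(Add(72, -673, Mul(2, Pow(-673, 2))), Pow(Add(Rational(317, 3), -290), -1)), Mul(-289183, Pow(485086, -1))) = Add(Mul(Add(72, -673, Mul(2, 452929)), Pow(Rational(-553, 3), -1)), Mul(-289183, Rational(1, 485086))) = Add(Mul(Add(72, -673, 905858), Rational(-3, 553)), Rational(-289183, 485086)) = Add(Mul(905257, Rational(-3, 553)), Rational(-289183, 485086)) = Add(Rational(-2715771, 553), Rational(-289183, 485086)) = Rational(-188220344215, 38321794)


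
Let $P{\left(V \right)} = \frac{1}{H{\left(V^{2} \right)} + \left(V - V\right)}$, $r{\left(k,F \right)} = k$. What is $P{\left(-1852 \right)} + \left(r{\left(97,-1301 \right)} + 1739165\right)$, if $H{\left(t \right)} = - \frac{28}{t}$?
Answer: $\frac{11317358}{7} \approx 1.6168 \cdot 10^{6}$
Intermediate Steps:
$P{\left(V \right)} = - \frac{V^{2}}{28}$ ($P{\left(V \right)} = \frac{1}{- \frac{28}{V^{2}} + \left(V - V\right)} = \frac{1}{- \frac{28}{V^{2}} + 0} = \frac{1}{\left(-28\right) \frac{1}{V^{2}}} = - \frac{V^{2}}{28}$)
$P{\left(-1852 \right)} + \left(r{\left(97,-1301 \right)} + 1739165\right) = - \frac{\left(-1852\right)^{2}}{28} + \left(97 + 1739165\right) = \left(- \frac{1}{28}\right) 3429904 + 1739262 = - \frac{857476}{7} + 1739262 = \frac{11317358}{7}$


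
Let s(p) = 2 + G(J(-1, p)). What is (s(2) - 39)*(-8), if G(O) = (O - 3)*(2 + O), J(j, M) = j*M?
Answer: 296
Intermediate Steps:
J(j, M) = M*j
G(O) = (-3 + O)*(2 + O)
s(p) = -4 + p + p² (s(p) = 2 + (-6 + (p*(-1))² - p*(-1)) = 2 + (-6 + (-p)² - (-1)*p) = 2 + (-6 + p² + p) = 2 + (-6 + p + p²) = -4 + p + p²)
(s(2) - 39)*(-8) = ((-4 + 2 + 2²) - 39)*(-8) = ((-4 + 2 + 4) - 39)*(-8) = (2 - 39)*(-8) = -37*(-8) = 296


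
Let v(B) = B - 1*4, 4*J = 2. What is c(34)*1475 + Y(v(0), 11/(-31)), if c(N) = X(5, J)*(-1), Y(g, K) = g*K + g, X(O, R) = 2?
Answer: -91530/31 ≈ -2952.6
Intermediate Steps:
J = ½ (J = (¼)*2 = ½ ≈ 0.50000)
v(B) = -4 + B (v(B) = B - 4 = -4 + B)
Y(g, K) = g + K*g (Y(g, K) = K*g + g = g + K*g)
c(N) = -2 (c(N) = 2*(-1) = -2)
c(34)*1475 + Y(v(0), 11/(-31)) = -2*1475 + (-4 + 0)*(1 + 11/(-31)) = -2950 - 4*(1 + 11*(-1/31)) = -2950 - 4*(1 - 11/31) = -2950 - 4*20/31 = -2950 - 80/31 = -91530/31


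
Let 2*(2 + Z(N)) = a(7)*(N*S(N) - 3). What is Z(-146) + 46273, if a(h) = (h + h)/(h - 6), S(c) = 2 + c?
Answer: 193418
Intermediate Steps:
a(h) = 2*h/(-6 + h) (a(h) = (2*h)/(-6 + h) = 2*h/(-6 + h))
Z(N) = -23 + 7*N*(2 + N) (Z(N) = -2 + ((2*7/(-6 + 7))*(N*(2 + N) - 3))/2 = -2 + ((2*7/1)*(-3 + N*(2 + N)))/2 = -2 + ((2*7*1)*(-3 + N*(2 + N)))/2 = -2 + (14*(-3 + N*(2 + N)))/2 = -2 + (-42 + 14*N*(2 + N))/2 = -2 + (-21 + 7*N*(2 + N)) = -23 + 7*N*(2 + N))
Z(-146) + 46273 = (-23 + 7*(-146)*(2 - 146)) + 46273 = (-23 + 7*(-146)*(-144)) + 46273 = (-23 + 147168) + 46273 = 147145 + 46273 = 193418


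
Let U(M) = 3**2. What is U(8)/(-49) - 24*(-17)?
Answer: 19983/49 ≈ 407.82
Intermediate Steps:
U(M) = 9
U(8)/(-49) - 24*(-17) = 9/(-49) - 24*(-17) = 9*(-1/49) + 408 = -9/49 + 408 = 19983/49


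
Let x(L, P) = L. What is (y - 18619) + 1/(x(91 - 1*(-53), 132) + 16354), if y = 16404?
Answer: -36543069/16498 ≈ -2215.0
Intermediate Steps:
(y - 18619) + 1/(x(91 - 1*(-53), 132) + 16354) = (16404 - 18619) + 1/((91 - 1*(-53)) + 16354) = -2215 + 1/((91 + 53) + 16354) = -2215 + 1/(144 + 16354) = -2215 + 1/16498 = -36543069/16498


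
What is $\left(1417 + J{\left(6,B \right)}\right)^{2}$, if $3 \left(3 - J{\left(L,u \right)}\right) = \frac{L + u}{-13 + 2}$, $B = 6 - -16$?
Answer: $\frac{2198484544}{1089} \approx 2.0188 \cdot 10^{6}$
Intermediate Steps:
$B = 22$ ($B = 6 + 16 = 22$)
$J{\left(L,u \right)} = 3 + \frac{L}{33} + \frac{u}{33}$ ($J{\left(L,u \right)} = 3 - \frac{\left(L + u\right) \frac{1}{-13 + 2}}{3} = 3 - \frac{\left(L + u\right) \frac{1}{-11}}{3} = 3 - \frac{\left(L + u\right) \left(- \frac{1}{11}\right)}{3} = 3 - \frac{- \frac{L}{11} - \frac{u}{11}}{3} = 3 + \left(\frac{L}{33} + \frac{u}{33}\right) = 3 + \frac{L}{33} + \frac{u}{33}$)
$\left(1417 + J{\left(6,B \right)}\right)^{2} = \left(1417 + \left(3 + \frac{1}{33} \cdot 6 + \frac{1}{33} \cdot 22\right)\right)^{2} = \left(1417 + \left(3 + \frac{2}{11} + \frac{2}{3}\right)\right)^{2} = \left(1417 + \frac{127}{33}\right)^{2} = \left(\frac{46888}{33}\right)^{2} = \frac{2198484544}{1089}$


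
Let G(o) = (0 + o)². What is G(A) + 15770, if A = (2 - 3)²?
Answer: 15771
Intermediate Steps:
A = 1 (A = (-1)² = 1)
G(o) = o²
G(A) + 15770 = 1² + 15770 = 1 + 15770 = 15771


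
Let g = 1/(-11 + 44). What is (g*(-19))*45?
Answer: -285/11 ≈ -25.909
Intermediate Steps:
g = 1/33 ≈ 0.030303
(g*(-19))*45 = ((1/33)*(-19))*45 = -19/33*45 = -285/11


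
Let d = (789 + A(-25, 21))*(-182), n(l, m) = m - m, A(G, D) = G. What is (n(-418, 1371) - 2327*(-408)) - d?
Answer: 1088464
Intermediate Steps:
n(l, m) = 0
d = -139048 (d = (789 - 25)*(-182) = 764*(-182) = -139048)
(n(-418, 1371) - 2327*(-408)) - d = (0 - 2327*(-408)) - 1*(-139048) = (0 + 949416) + 139048 = 949416 + 139048 = 1088464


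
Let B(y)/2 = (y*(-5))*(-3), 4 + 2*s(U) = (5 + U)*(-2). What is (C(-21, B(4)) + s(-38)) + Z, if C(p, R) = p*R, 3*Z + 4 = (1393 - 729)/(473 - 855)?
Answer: -1427293/573 ≈ -2490.9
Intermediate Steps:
s(U) = -7 - U (s(U) = -2 + ((5 + U)*(-2))/2 = -2 + (-10 - 2*U)/2 = -2 + (-5 - U) = -7 - U)
B(y) = 30*y (B(y) = 2*((y*(-5))*(-3)) = 2*(-5*y*(-3)) = 2*(15*y) = 30*y)
Z = -1096/573 (Z = -4/3 + ((1393 - 729)/(473 - 855))/3 = -4/3 + (664/(-382))/3 = -4/3 + (664*(-1/382))/3 = -4/3 + (⅓)*(-332/191) = -4/3 - 332/573 = -1096/573 ≈ -1.9127)
C(p, R) = R*p
(C(-21, B(4)) + s(-38)) + Z = ((30*4)*(-21) + (-7 - 1*(-38))) - 1096/573 = (120*(-21) + (-7 + 38)) - 1096/573 = (-2520 + 31) - 1096/573 = -2489 - 1096/573 = -1427293/573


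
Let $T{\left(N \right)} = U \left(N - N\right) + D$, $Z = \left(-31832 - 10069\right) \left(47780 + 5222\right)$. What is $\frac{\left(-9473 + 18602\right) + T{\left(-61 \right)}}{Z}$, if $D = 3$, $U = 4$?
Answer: $- \frac{1522}{370139467} \approx -4.112 \cdot 10^{-6}$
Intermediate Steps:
$Z = -2220836802$ ($Z = \left(-41901\right) 53002 = -2220836802$)
$T{\left(N \right)} = 3$ ($T{\left(N \right)} = 4 \left(N - N\right) + 3 = 4 \cdot 0 + 3 = 0 + 3 = 3$)
$\frac{\left(-9473 + 18602\right) + T{\left(-61 \right)}}{Z} = \frac{\left(-9473 + 18602\right) + 3}{-2220836802} = \left(9129 + 3\right) \left(- \frac{1}{2220836802}\right) = 9132 \left(- \frac{1}{2220836802}\right) = - \frac{1522}{370139467}$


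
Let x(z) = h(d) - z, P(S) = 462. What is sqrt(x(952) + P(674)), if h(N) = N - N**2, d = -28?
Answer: I*sqrt(1302) ≈ 36.083*I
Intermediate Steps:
x(z) = -812 - z (x(z) = -28*(1 - 1*(-28)) - z = -28*(1 + 28) - z = -28*29 - z = -812 - z)
sqrt(x(952) + P(674)) = sqrt((-812 - 1*952) + 462) = sqrt((-812 - 952) + 462) = sqrt(-1764 + 462) = sqrt(-1302) = I*sqrt(1302)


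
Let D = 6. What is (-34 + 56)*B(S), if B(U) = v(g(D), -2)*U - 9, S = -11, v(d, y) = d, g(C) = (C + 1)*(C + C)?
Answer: -20526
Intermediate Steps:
g(C) = 2*C*(1 + C) (g(C) = (1 + C)*(2*C) = 2*C*(1 + C))
B(U) = -9 + 84*U (B(U) = (2*6*(1 + 6))*U - 9 = (2*6*7)*U - 9 = 84*U - 9 = -9 + 84*U)
(-34 + 56)*B(S) = (-34 + 56)*(-9 + 84*(-11)) = 22*(-9 - 924) = 22*(-933) = -20526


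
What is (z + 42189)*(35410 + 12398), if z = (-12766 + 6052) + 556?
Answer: 1722570048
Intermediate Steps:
z = -6158 (z = -6714 + 556 = -6158)
(z + 42189)*(35410 + 12398) = (-6158 + 42189)*(35410 + 12398) = 36031*47808 = 1722570048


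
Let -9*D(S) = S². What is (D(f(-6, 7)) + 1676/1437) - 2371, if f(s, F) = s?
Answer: -3411199/1437 ≈ -2373.8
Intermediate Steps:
D(S) = -S²/9
(D(f(-6, 7)) + 1676/1437) - 2371 = (-⅑*(-6)² + 1676/1437) - 2371 = (-⅑*36 + 1676*(1/1437)) - 2371 = (-4 + 1676/1437) - 2371 = -4072/1437 - 2371 = -3411199/1437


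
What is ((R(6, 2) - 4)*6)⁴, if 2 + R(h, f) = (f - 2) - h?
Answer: 26873856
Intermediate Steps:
R(h, f) = -4 + f - h (R(h, f) = -2 + ((f - 2) - h) = -2 + ((-2 + f) - h) = -2 + (-2 + f - h) = -4 + f - h)
((R(6, 2) - 4)*6)⁴ = (((-4 + 2 - 1*6) - 4)*6)⁴ = (((-4 + 2 - 6) - 4)*6)⁴ = ((-8 - 4)*6)⁴ = (-12*6)⁴ = (-72)⁴ = 26873856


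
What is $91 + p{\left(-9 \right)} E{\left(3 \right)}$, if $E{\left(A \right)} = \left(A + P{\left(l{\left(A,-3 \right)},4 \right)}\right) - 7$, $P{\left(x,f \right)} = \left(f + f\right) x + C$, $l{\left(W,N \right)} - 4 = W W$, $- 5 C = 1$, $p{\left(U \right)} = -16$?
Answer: $- \frac{7529}{5} \approx -1505.8$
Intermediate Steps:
$C = - \frac{1}{5}$ ($C = \left(- \frac{1}{5}\right) 1 = - \frac{1}{5} \approx -0.2$)
$l{\left(W,N \right)} = 4 + W^{2}$ ($l{\left(W,N \right)} = 4 + W W = 4 + W^{2}$)
$P{\left(x,f \right)} = - \frac{1}{5} + 2 f x$ ($P{\left(x,f \right)} = \left(f + f\right) x - \frac{1}{5} = 2 f x - \frac{1}{5} = - \frac{1}{5} + 2 f x$)
$E{\left(A \right)} = \frac{124}{5} + A + 8 A^{2}$ ($E{\left(A \right)} = \left(A + \left(- \frac{1}{5} + 2 \cdot 4 \left(4 + A^{2}\right)\right)\right) - 7 = \left(A + \left(- \frac{1}{5} + \left(32 + 8 A^{2}\right)\right)\right) - 7 = \left(A + \left(\frac{159}{5} + 8 A^{2}\right)\right) - 7 = \left(\frac{159}{5} + A + 8 A^{2}\right) - 7 = \frac{124}{5} + A + 8 A^{2}$)
$91 + p{\left(-9 \right)} E{\left(3 \right)} = 91 - 16 \left(\frac{124}{5} + 3 + 8 \cdot 3^{2}\right) = 91 - 16 \left(\frac{124}{5} + 3 + 8 \cdot 9\right) = 91 - 16 \left(\frac{124}{5} + 3 + 72\right) = 91 - \frac{7984}{5} = - \frac{7529}{5}$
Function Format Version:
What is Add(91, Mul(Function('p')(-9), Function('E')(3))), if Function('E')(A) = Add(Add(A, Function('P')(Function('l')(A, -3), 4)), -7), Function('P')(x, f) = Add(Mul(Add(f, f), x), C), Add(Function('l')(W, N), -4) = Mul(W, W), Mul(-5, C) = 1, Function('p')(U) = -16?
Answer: Rational(-7529, 5) ≈ -1505.8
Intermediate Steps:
C = Rational(-1, 5) (C = Mul(Rational(-1, 5), 1) = Rational(-1, 5) ≈ -0.20000)
Function('l')(W, N) = Add(4, Pow(W, 2)) (Function('l')(W, N) = Add(4, Mul(W, W)) = Add(4, Pow(W, 2)))
Function('P')(x, f) = Add(Rational(-1, 5), Mul(2, f, x)) (Function('P')(x, f) = Add(Mul(Add(f, f), x), Rational(-1, 5)) = Add(Mul(Mul(2, f), x), Rational(-1, 5)) = Add(Mul(2, f, x), Rational(-1, 5)) = Add(Rational(-1, 5), Mul(2, f, x)))
Function('E')(A) = Add(Rational(124, 5), A, Mul(8, Pow(A, 2))) (Function('E')(A) = Add(Add(A, Add(Rational(-1, 5), Mul(2, 4, Add(4, Pow(A, 2))))), -7) = Add(Add(A, Add(Rational(-1, 5), Add(32, Mul(8, Pow(A, 2))))), -7) = Add(Add(A, Add(Rational(159, 5), Mul(8, Pow(A, 2)))), -7) = Add(Add(Rational(159, 5), A, Mul(8, Pow(A, 2))), -7) = Add(Rational(124, 5), A, Mul(8, Pow(A, 2))))
Add(91, Mul(Function('p')(-9), Function('E')(3))) = Add(91, Mul(-16, Add(Rational(124, 5), 3, Mul(8, Pow(3, 2))))) = Add(91, Mul(-16, Add(Rational(124, 5), 3, Mul(8, 9)))) = Add(91, Mul(-16, Add(Rational(124, 5), 3, 72))) = Add(91, Mul(-16, Rational(499, 5))) = Add(91, Rational(-7984, 5)) = Rational(-7529, 5)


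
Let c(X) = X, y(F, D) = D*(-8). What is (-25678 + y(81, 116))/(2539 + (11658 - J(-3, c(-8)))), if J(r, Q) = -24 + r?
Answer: -13303/7112 ≈ -1.8705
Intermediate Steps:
y(F, D) = -8*D
(-25678 + y(81, 116))/(2539 + (11658 - J(-3, c(-8)))) = (-25678 - 8*116)/(2539 + (11658 - (-24 - 3))) = (-25678 - 928)/(2539 + (11658 - 1*(-27))) = -26606/(2539 + (11658 + 27)) = -26606/(2539 + 11685) = -26606/14224 = -26606*1/14224 = -13303/7112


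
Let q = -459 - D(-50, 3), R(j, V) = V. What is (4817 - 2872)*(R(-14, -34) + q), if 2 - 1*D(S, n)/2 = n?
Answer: -954995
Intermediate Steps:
D(S, n) = 4 - 2*n
q = -457 (q = -459 - (4 - 2*3) = -459 - (4 - 6) = -459 - 1*(-2) = -459 + 2 = -457)
(4817 - 2872)*(R(-14, -34) + q) = (4817 - 2872)*(-34 - 457) = 1945*(-491) = -954995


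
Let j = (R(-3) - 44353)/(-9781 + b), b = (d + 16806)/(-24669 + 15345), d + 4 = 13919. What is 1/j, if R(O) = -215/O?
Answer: 91228765/412879152 ≈ 0.22096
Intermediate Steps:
d = 13915 (d = -4 + 13919 = 13915)
b = -30721/9324 (b = (13915 + 16806)/(-24669 + 15345) = 30721/(-9324) = 30721*(-1/9324) = -30721/9324 ≈ -3.2948)
j = 412879152/91228765 (j = (-215/(-3) - 44353)/(-9781 - 30721/9324) = (-215*(-1/3) - 44353)/(-91228765/9324) = (215/3 - 44353)*(-9324/91228765) = -132844/3*(-9324/91228765) = 412879152/91228765 ≈ 4.5258)
1/j = 1/(412879152/91228765) = 91228765/412879152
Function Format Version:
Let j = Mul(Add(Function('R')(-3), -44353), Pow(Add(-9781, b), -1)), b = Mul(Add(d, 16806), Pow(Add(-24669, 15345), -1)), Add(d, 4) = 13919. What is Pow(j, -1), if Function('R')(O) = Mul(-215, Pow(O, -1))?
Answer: Rational(91228765, 412879152) ≈ 0.22096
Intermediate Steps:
d = 13915 (d = Add(-4, 13919) = 13915)
b = Rational(-30721, 9324) (b = Mul(Add(13915, 16806), Pow(Add(-24669, 15345), -1)) = Mul(30721, Pow(-9324, -1)) = Mul(30721, Rational(-1, 9324)) = Rational(-30721, 9324) ≈ -3.2948)
j = Rational(412879152, 91228765) (j = Mul(Add(Mul(-215, Pow(-3, -1)), -44353), Pow(Add(-9781, Rational(-30721, 9324)), -1)) = Mul(Add(Mul(-215, Rational(-1, 3)), -44353), Pow(Rational(-91228765, 9324), -1)) = Mul(Add(Rational(215, 3), -44353), Rational(-9324, 91228765)) = Mul(Rational(-132844, 3), Rational(-9324, 91228765)) = Rational(412879152, 91228765) ≈ 4.5258)
Pow(j, -1) = Pow(Rational(412879152, 91228765), -1) = Rational(91228765, 412879152)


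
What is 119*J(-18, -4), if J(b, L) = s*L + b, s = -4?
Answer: -238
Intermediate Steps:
J(b, L) = b - 4*L (J(b, L) = -4*L + b = b - 4*L)
119*J(-18, -4) = 119*(-18 - 4*(-4)) = 119*(-18 + 16) = 119*(-2) = -238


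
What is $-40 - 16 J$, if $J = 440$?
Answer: $-7080$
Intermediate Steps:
$-40 - 16 J = -40 - 7040 = -7080$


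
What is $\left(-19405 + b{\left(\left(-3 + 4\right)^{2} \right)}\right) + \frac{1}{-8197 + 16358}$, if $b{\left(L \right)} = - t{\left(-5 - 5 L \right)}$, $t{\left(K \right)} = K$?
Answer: $- \frac{158282594}{8161} \approx -19395.0$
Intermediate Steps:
$b{\left(L \right)} = 5 + 5 L$ ($b{\left(L \right)} = - (-5 - 5 L) = 5 + 5 L$)
$\left(-19405 + b{\left(\left(-3 + 4\right)^{2} \right)}\right) + \frac{1}{-8197 + 16358} = \left(-19405 + \left(5 + 5 \left(-3 + 4\right)^{2}\right)\right) + \frac{1}{-8197 + 16358} = \left(-19405 + \left(5 + 5 \cdot 1^{2}\right)\right) + \frac{1}{8161} = \left(-19405 + \left(5 + 5 \cdot 1\right)\right) + \frac{1}{8161} = \left(-19405 + \left(5 + 5\right)\right) + \frac{1}{8161} = \left(-19405 + 10\right) + \frac{1}{8161} = -19395 + \frac{1}{8161} = - \frac{158282594}{8161}$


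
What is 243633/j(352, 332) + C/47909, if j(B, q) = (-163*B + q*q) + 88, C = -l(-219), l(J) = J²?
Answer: 702565377/195085448 ≈ 3.6013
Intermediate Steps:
C = -47961 (C = -1*(-219)² = -1*47961 = -47961)
j(B, q) = 88 + q² - 163*B (j(B, q) = (-163*B + q²) + 88 = (q² - 163*B) + 88 = 88 + q² - 163*B)
243633/j(352, 332) + C/47909 = 243633/(88 + 332² - 163*352) - 47961/47909 = 243633/(88 + 110224 - 57376) - 47961*1/47909 = 243633/52936 - 47961/47909 = 243633*(1/52936) - 47961/47909 = 18741/4072 - 47961/47909 = 702565377/195085448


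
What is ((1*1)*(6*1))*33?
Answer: 198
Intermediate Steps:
((1*1)*(6*1))*33 = (1*6)*33 = 6*33 = 198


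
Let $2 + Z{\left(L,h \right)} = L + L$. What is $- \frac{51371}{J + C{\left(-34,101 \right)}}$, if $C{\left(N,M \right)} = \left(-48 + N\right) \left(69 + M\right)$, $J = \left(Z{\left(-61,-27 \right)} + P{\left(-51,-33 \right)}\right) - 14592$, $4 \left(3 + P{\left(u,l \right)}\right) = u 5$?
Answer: $\frac{205484}{114891} \approx 1.7885$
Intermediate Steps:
$P{\left(u,l \right)} = -3 + \frac{5 u}{4}$ ($P{\left(u,l \right)} = -3 + \frac{u 5}{4} = -3 + \frac{5 u}{4}$)
$Z{\left(L,h \right)} = -2 + 2 L$ ($Z{\left(L,h \right)} = -2 + \left(L + L\right) = -2 + 2 L$)
$J = - \frac{59131}{4}$ ($J = \left(\left(-2 + 2 \left(-61\right)\right) + \left(-3 + \frac{5}{4} \left(-51\right)\right)\right) - 14592 = \left(\left(-2 - 122\right) - \frac{267}{4}\right) - 14592 = \left(-124 - \frac{267}{4}\right) - 14592 = - \frac{763}{4} - 14592 = - \frac{59131}{4} \approx -14783.0$)
$- \frac{51371}{J + C{\left(-34,101 \right)}} = - \frac{51371}{- \frac{59131}{4} + \left(-3312 - 4848 + 69 \left(-34\right) + 101 \left(-34\right)\right)} = - \frac{51371}{- \frac{59131}{4} - 13940} = - \frac{51371}{- \frac{114891}{4}} = \left(-51371\right) \left(- \frac{4}{114891}\right) = \frac{205484}{114891}$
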